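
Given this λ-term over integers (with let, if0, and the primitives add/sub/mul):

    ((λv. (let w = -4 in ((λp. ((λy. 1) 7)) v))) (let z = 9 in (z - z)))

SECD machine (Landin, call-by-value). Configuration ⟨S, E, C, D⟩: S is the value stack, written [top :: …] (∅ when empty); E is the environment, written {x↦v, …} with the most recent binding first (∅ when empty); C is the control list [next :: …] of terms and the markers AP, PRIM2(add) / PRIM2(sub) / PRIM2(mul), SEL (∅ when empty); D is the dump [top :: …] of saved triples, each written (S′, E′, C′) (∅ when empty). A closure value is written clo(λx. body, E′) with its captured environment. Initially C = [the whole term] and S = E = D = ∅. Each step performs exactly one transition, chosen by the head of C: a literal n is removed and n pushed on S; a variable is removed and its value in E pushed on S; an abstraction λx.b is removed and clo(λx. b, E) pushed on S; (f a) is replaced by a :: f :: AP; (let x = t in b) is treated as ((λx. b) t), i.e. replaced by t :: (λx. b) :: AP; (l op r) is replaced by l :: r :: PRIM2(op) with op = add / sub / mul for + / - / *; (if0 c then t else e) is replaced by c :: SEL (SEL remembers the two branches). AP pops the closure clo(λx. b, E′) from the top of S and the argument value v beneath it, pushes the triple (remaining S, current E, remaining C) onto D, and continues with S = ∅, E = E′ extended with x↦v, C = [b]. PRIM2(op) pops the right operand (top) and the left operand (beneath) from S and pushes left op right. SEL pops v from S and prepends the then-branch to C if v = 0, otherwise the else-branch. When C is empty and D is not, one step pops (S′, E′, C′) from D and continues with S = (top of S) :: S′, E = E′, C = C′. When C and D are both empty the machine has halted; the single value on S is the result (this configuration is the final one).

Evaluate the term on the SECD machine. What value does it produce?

step 0: <S=∅, E=∅, C=[((λv. (let w = -4 in ((λp. ((λy. 1) 7)) v))) (let z = 9 in (z - z)))], D=∅>
step 1: <S=∅, E=∅, C=[(let z = 9 in (z - z)) :: (λv. (let w = -4 in ((λp. ((λy. 1) 7)) v))) :: AP], D=∅>
step 2: <S=∅, E=∅, C=[9 :: (λz. (z - z)) :: AP :: (λv. (let w = -4 in ((λp. ((λy. 1) 7)) v))) :: AP], D=∅>
step 3: <S=[9], E=∅, C=[(λz. (z - z)) :: AP :: (λv. (let w = -4 in ((λp. ((λy. 1) 7)) v))) :: AP], D=∅>
step 4: <S=[clo(λz. (z - z), ∅) :: 9], E=∅, C=[AP :: (λv. (let w = -4 in ((λp. ((λy. 1) 7)) v))) :: AP], D=∅>
step 5: <S=∅, E={z↦9}, C=[(z - z)], D=[(∅, ∅, [(λv. (let w = -4 in ((λp. ((λy. 1) 7)) v))) :: AP])]>
step 6: <S=∅, E={z↦9}, C=[z :: z :: PRIM2(sub)], D=[(∅, ∅, [(λv. (let w = -4 in ((λp. ((λy. 1) 7)) v))) :: AP])]>
step 7: <S=[9], E={z↦9}, C=[z :: PRIM2(sub)], D=[(∅, ∅, [(λv. (let w = -4 in ((λp. ((λy. 1) 7)) v))) :: AP])]>
step 8: <S=[9 :: 9], E={z↦9}, C=[PRIM2(sub)], D=[(∅, ∅, [(λv. (let w = -4 in ((λp. ((λy. 1) 7)) v))) :: AP])]>
step 9: <S=[0], E={z↦9}, C=∅, D=[(∅, ∅, [(λv. (let w = -4 in ((λp. ((λy. 1) 7)) v))) :: AP])]>
step 10: <S=[0], E=∅, C=[(λv. (let w = -4 in ((λp. ((λy. 1) 7)) v))) :: AP], D=∅>
step 11: <S=[clo(λv. (let w = -4 in ((λp. ((λy. 1) 7)) v)), ∅) :: 0], E=∅, C=[AP], D=∅>
step 12: <S=∅, E={v↦0}, C=[(let w = -4 in ((λp. ((λy. 1) 7)) v))], D=[(∅, ∅, ∅)]>
step 13: <S=∅, E={v↦0}, C=[-4 :: (λw. ((λp. ((λy. 1) 7)) v)) :: AP], D=[(∅, ∅, ∅)]>
step 14: <S=[-4], E={v↦0}, C=[(λw. ((λp. ((λy. 1) 7)) v)) :: AP], D=[(∅, ∅, ∅)]>
step 15: <S=[clo(λw. ((λp. ((λy. 1) 7)) v), {v↦0}) :: -4], E={v↦0}, C=[AP], D=[(∅, ∅, ∅)]>
step 16: <S=∅, E={w↦-4, v↦0}, C=[((λp. ((λy. 1) 7)) v)], D=[(∅, {v↦0}, ∅) :: (∅, ∅, ∅)]>
step 17: <S=∅, E={w↦-4, v↦0}, C=[v :: (λp. ((λy. 1) 7)) :: AP], D=[(∅, {v↦0}, ∅) :: (∅, ∅, ∅)]>
step 18: <S=[0], E={w↦-4, v↦0}, C=[(λp. ((λy. 1) 7)) :: AP], D=[(∅, {v↦0}, ∅) :: (∅, ∅, ∅)]>
step 19: <S=[clo(λp. ((λy. 1) 7), {w↦-4, v↦0}) :: 0], E={w↦-4, v↦0}, C=[AP], D=[(∅, {v↦0}, ∅) :: (∅, ∅, ∅)]>
step 20: <S=∅, E={p↦0, w↦-4, v↦0}, C=[((λy. 1) 7)], D=[(∅, {w↦-4, v↦0}, ∅) :: (∅, {v↦0}, ∅) :: (∅, ∅, ∅)]>
step 21: <S=∅, E={p↦0, w↦-4, v↦0}, C=[7 :: (λy. 1) :: AP], D=[(∅, {w↦-4, v↦0}, ∅) :: (∅, {v↦0}, ∅) :: (∅, ∅, ∅)]>
step 22: <S=[7], E={p↦0, w↦-4, v↦0}, C=[(λy. 1) :: AP], D=[(∅, {w↦-4, v↦0}, ∅) :: (∅, {v↦0}, ∅) :: (∅, ∅, ∅)]>
step 23: <S=[clo(λy. 1, {p↦0, w↦-4, v↦0}) :: 7], E={p↦0, w↦-4, v↦0}, C=[AP], D=[(∅, {w↦-4, v↦0}, ∅) :: (∅, {v↦0}, ∅) :: (∅, ∅, ∅)]>
step 24: <S=∅, E={y↦7, p↦0, w↦-4, v↦0}, C=[1], D=[(∅, {p↦0, w↦-4, v↦0}, ∅) :: (∅, {w↦-4, v↦0}, ∅) :: (∅, {v↦0}, ∅) :: (∅, ∅, ∅)]>
step 25: <S=[1], E={y↦7, p↦0, w↦-4, v↦0}, C=∅, D=[(∅, {p↦0, w↦-4, v↦0}, ∅) :: (∅, {w↦-4, v↦0}, ∅) :: (∅, {v↦0}, ∅) :: (∅, ∅, ∅)]>
step 26: <S=[1], E={p↦0, w↦-4, v↦0}, C=∅, D=[(∅, {w↦-4, v↦0}, ∅) :: (∅, {v↦0}, ∅) :: (∅, ∅, ∅)]>
step 27: <S=[1], E={w↦-4, v↦0}, C=∅, D=[(∅, {v↦0}, ∅) :: (∅, ∅, ∅)]>
step 28: <S=[1], E={v↦0}, C=∅, D=[(∅, ∅, ∅)]>
step 29: <S=[1], E=∅, C=∅, D=∅>
→ final value 1

Answer: 1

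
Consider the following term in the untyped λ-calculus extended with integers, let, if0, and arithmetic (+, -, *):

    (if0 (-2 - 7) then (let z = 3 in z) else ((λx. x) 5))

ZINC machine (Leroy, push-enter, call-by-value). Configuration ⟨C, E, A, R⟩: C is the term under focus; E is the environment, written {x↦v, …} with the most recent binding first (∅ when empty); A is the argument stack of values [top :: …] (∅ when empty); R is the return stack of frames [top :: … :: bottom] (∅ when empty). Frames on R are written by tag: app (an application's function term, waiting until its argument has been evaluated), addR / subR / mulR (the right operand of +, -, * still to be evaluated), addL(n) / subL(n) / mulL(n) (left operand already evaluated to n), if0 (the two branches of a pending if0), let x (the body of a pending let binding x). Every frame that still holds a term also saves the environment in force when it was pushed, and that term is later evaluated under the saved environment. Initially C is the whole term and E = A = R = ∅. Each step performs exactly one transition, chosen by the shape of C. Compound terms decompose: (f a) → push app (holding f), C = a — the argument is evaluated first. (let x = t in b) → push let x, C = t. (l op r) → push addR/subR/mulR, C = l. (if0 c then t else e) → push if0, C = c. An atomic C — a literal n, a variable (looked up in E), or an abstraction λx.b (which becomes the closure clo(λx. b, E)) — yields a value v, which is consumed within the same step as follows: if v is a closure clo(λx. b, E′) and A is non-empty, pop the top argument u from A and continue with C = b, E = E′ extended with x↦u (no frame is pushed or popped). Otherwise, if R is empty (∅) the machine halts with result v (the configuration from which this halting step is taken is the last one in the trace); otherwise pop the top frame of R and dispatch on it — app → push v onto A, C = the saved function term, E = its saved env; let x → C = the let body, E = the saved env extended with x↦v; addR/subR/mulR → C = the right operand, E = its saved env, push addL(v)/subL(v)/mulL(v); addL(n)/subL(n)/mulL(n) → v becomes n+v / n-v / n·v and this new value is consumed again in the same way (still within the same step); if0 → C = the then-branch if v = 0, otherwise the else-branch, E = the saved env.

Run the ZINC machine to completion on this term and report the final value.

[0] [C=(if0 (-2 - 7) then (let z = 3 in z) else ((λx. x) 5)) | E=∅ | A=∅ | R=∅]
[1] [C=(-2 - 7) | E=∅ | A=∅ | R=[if0]]
[2] [C=-2 | E=∅ | A=∅ | R=[subR :: if0]]
[3] [C=7 | E=∅ | A=∅ | R=[subL(-2) :: if0]]
[4] [C=((λx. x) 5) | E=∅ | A=∅ | R=∅]
[5] [C=5 | E=∅ | A=∅ | R=[app]]
[6] [C=(λx. x) | E=∅ | A=[5] | R=∅]
[7] [C=x | E={x↦5} | A=∅ | R=∅]
→ final value 5

Answer: 5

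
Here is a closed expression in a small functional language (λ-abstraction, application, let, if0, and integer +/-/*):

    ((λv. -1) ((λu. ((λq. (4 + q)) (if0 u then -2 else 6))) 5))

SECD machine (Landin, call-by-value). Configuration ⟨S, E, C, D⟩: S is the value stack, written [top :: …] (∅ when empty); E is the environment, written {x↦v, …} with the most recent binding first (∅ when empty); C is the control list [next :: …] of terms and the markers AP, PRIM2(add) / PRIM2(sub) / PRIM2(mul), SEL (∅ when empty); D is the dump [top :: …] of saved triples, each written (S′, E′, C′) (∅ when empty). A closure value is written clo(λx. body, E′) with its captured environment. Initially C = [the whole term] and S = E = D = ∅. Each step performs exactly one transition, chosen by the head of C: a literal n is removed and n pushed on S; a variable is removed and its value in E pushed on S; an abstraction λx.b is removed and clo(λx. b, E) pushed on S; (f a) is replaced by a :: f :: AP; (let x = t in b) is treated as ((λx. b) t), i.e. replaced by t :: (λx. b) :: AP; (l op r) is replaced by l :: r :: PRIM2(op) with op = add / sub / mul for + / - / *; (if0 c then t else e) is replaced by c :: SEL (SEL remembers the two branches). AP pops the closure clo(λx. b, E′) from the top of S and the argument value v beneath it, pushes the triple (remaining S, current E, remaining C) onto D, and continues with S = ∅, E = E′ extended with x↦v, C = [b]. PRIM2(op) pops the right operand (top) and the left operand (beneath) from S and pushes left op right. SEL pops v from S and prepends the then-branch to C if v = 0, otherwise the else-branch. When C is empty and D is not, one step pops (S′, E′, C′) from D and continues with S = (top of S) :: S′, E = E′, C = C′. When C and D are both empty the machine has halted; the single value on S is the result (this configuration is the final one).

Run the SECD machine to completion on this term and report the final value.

[0] <S=∅, E=∅, C=[((λv. -1) ((λu. ((λq. (4 + q)) (if0 u then -2 else 6))) 5))], D=∅>
[1] <S=∅, E=∅, C=[((λu. ((λq. (4 + q)) (if0 u then -2 else 6))) 5) :: (λv. -1) :: AP], D=∅>
[2] <S=∅, E=∅, C=[5 :: (λu. ((λq. (4 + q)) (if0 u then -2 else 6))) :: AP :: (λv. -1) :: AP], D=∅>
[3] <S=[5], E=∅, C=[(λu. ((λq. (4 + q)) (if0 u then -2 else 6))) :: AP :: (λv. -1) :: AP], D=∅>
[4] <S=[clo(λu. ((λq. (4 + q)) (if0 u then -2 else 6)), ∅) :: 5], E=∅, C=[AP :: (λv. -1) :: AP], D=∅>
[5] <S=∅, E={u↦5}, C=[((λq. (4 + q)) (if0 u then -2 else 6))], D=[(∅, ∅, [(λv. -1) :: AP])]>
[6] <S=∅, E={u↦5}, C=[(if0 u then -2 else 6) :: (λq. (4 + q)) :: AP], D=[(∅, ∅, [(λv. -1) :: AP])]>
[7] <S=∅, E={u↦5}, C=[u :: SEL :: (λq. (4 + q)) :: AP], D=[(∅, ∅, [(λv. -1) :: AP])]>
[8] <S=[5], E={u↦5}, C=[SEL :: (λq. (4 + q)) :: AP], D=[(∅, ∅, [(λv. -1) :: AP])]>
[9] <S=∅, E={u↦5}, C=[6 :: (λq. (4 + q)) :: AP], D=[(∅, ∅, [(λv. -1) :: AP])]>
[10] <S=[6], E={u↦5}, C=[(λq. (4 + q)) :: AP], D=[(∅, ∅, [(λv. -1) :: AP])]>
[11] <S=[clo(λq. (4 + q), {u↦5}) :: 6], E={u↦5}, C=[AP], D=[(∅, ∅, [(λv. -1) :: AP])]>
[12] <S=∅, E={q↦6, u↦5}, C=[(4 + q)], D=[(∅, {u↦5}, ∅) :: (∅, ∅, [(λv. -1) :: AP])]>
[13] <S=∅, E={q↦6, u↦5}, C=[4 :: q :: PRIM2(add)], D=[(∅, {u↦5}, ∅) :: (∅, ∅, [(λv. -1) :: AP])]>
[14] <S=[4], E={q↦6, u↦5}, C=[q :: PRIM2(add)], D=[(∅, {u↦5}, ∅) :: (∅, ∅, [(λv. -1) :: AP])]>
[15] <S=[6 :: 4], E={q↦6, u↦5}, C=[PRIM2(add)], D=[(∅, {u↦5}, ∅) :: (∅, ∅, [(λv. -1) :: AP])]>
[16] <S=[10], E={q↦6, u↦5}, C=∅, D=[(∅, {u↦5}, ∅) :: (∅, ∅, [(λv. -1) :: AP])]>
[17] <S=[10], E={u↦5}, C=∅, D=[(∅, ∅, [(λv. -1) :: AP])]>
[18] <S=[10], E=∅, C=[(λv. -1) :: AP], D=∅>
[19] <S=[clo(λv. -1, ∅) :: 10], E=∅, C=[AP], D=∅>
[20] <S=∅, E={v↦10}, C=[-1], D=[(∅, ∅, ∅)]>
[21] <S=[-1], E={v↦10}, C=∅, D=[(∅, ∅, ∅)]>
[22] <S=[-1], E=∅, C=∅, D=∅>
→ final value -1

Answer: -1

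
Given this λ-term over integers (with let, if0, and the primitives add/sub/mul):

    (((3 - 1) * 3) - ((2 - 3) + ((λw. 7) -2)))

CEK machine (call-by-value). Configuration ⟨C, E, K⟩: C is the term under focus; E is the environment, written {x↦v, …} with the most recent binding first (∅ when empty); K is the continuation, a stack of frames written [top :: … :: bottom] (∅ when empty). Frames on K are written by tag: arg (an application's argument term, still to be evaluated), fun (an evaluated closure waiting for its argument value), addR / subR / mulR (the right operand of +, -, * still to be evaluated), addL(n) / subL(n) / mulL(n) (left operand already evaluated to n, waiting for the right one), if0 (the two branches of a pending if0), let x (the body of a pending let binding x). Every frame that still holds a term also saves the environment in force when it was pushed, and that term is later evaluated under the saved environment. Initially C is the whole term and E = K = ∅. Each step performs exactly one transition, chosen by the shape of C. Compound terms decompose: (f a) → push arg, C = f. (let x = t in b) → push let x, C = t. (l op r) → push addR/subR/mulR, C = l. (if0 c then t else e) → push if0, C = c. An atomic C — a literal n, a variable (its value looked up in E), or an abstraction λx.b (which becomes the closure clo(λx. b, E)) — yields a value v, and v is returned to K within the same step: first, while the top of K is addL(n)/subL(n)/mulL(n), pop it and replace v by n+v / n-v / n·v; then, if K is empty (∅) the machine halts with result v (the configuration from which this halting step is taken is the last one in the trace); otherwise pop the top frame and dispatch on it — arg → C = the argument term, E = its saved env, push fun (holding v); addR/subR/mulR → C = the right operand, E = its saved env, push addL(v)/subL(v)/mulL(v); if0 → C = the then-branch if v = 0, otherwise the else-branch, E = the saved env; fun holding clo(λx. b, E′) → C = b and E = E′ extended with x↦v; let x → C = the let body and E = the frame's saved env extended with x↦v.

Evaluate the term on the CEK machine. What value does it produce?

Answer: 0

Derivation:
step 0: <C=(((3 - 1) * 3) - ((2 - 3) + ((λw. 7) -2))), E=∅, K=∅>
step 1: <C=((3 - 1) * 3), E=∅, K=[subR]>
step 2: <C=(3 - 1), E=∅, K=[mulR :: subR]>
step 3: <C=3, E=∅, K=[subR :: mulR :: subR]>
step 4: <C=1, E=∅, K=[subL(3) :: mulR :: subR]>
step 5: <C=3, E=∅, K=[mulL(2) :: subR]>
step 6: <C=((2 - 3) + ((λw. 7) -2)), E=∅, K=[subL(6)]>
step 7: <C=(2 - 3), E=∅, K=[addR :: subL(6)]>
step 8: <C=2, E=∅, K=[subR :: addR :: subL(6)]>
step 9: <C=3, E=∅, K=[subL(2) :: addR :: subL(6)]>
step 10: <C=((λw. 7) -2), E=∅, K=[addL(-1) :: subL(6)]>
step 11: <C=(λw. 7), E=∅, K=[arg :: addL(-1) :: subL(6)]>
step 12: <C=-2, E=∅, K=[fun :: addL(-1) :: subL(6)]>
step 13: <C=7, E={w↦-2}, K=[addL(-1) :: subL(6)]>
→ final value 0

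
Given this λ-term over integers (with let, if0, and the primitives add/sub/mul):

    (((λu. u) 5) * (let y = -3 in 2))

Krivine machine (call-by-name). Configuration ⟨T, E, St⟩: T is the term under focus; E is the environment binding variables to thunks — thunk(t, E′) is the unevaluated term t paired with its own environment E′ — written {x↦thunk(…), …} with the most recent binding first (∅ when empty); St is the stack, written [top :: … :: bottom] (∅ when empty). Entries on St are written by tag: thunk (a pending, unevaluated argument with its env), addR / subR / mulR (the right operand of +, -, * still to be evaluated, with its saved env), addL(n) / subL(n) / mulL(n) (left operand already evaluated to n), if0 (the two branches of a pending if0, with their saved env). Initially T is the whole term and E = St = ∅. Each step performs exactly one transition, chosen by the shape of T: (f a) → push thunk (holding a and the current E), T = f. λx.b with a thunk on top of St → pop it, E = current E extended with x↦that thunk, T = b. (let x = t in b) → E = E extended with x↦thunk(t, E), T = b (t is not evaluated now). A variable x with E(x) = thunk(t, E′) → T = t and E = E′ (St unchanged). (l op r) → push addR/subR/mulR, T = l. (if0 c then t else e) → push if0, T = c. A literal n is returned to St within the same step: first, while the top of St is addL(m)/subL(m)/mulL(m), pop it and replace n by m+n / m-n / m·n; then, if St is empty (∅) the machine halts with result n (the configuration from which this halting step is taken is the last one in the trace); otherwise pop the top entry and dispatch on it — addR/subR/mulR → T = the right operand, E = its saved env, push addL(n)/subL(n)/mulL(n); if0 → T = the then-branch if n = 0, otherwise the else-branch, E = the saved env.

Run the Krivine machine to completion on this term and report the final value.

Answer: 10

Machine steps:
t=0: <T=(((λu. u) 5) * (let y = -3 in 2)), E=∅, St=∅>
t=1: <T=((λu. u) 5), E=∅, St=[mulR]>
t=2: <T=(λu. u), E=∅, St=[thunk :: mulR]>
t=3: <T=u, E={u↦thunk(5, ∅)}, St=[mulR]>
t=4: <T=5, E=∅, St=[mulR]>
t=5: <T=(let y = -3 in 2), E=∅, St=[mulL(5)]>
t=6: <T=2, E={y↦thunk(-3, ∅)}, St=[mulL(5)]>
→ final value 10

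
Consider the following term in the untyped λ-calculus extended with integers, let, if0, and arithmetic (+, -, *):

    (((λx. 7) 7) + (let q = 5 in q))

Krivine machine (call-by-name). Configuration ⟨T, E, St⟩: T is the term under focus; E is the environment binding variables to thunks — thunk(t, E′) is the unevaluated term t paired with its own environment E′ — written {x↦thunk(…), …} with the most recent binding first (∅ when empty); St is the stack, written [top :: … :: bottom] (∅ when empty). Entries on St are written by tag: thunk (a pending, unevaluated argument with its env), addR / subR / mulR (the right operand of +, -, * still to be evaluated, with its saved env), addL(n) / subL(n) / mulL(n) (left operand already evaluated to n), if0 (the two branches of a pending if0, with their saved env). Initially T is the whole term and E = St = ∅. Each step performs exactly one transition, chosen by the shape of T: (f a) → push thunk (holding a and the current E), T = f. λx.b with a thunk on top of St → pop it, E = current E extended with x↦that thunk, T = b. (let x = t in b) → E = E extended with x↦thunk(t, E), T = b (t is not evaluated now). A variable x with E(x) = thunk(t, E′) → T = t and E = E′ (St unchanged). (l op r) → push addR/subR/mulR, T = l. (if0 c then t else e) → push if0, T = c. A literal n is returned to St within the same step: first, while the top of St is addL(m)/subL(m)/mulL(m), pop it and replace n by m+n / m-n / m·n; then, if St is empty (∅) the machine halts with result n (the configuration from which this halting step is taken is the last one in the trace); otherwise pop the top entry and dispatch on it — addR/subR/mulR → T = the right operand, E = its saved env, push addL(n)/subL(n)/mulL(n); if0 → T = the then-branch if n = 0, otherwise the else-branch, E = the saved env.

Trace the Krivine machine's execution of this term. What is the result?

Answer: 12

Derivation:
t=0: ⟨T=(((λx. 7) 7) + (let q = 5 in q)); E=∅; St=∅⟩
t=1: ⟨T=((λx. 7) 7); E=∅; St=[addR]⟩
t=2: ⟨T=(λx. 7); E=∅; St=[thunk :: addR]⟩
t=3: ⟨T=7; E={x↦thunk(7, ∅)}; St=[addR]⟩
t=4: ⟨T=(let q = 5 in q); E=∅; St=[addL(7)]⟩
t=5: ⟨T=q; E={q↦thunk(5, ∅)}; St=[addL(7)]⟩
t=6: ⟨T=5; E=∅; St=[addL(7)]⟩
→ final value 12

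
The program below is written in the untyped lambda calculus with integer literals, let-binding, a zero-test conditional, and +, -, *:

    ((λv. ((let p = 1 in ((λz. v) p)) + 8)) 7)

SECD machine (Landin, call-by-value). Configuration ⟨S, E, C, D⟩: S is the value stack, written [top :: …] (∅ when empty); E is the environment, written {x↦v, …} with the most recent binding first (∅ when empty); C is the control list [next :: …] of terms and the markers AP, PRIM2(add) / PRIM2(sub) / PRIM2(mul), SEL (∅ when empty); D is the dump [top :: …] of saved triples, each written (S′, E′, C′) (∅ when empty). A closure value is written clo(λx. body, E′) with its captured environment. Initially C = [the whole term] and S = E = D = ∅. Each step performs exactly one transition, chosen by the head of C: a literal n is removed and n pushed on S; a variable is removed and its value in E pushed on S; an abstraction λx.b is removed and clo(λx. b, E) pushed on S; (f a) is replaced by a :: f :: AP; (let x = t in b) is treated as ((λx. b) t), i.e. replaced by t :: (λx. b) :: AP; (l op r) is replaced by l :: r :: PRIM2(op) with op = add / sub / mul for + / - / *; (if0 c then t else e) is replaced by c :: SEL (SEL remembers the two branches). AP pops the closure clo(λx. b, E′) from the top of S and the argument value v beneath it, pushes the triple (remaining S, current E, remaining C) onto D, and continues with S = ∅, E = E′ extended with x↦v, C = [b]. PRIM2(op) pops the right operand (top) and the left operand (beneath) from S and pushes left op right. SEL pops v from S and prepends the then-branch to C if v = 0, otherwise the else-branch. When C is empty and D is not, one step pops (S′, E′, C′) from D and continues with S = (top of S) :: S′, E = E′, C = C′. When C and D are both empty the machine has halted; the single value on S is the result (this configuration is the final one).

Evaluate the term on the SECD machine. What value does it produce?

t=0: <S=∅, E=∅, C=[((λv. ((let p = 1 in ((λz. v) p)) + 8)) 7)], D=∅>
t=1: <S=∅, E=∅, C=[7 :: (λv. ((let p = 1 in ((λz. v) p)) + 8)) :: AP], D=∅>
t=2: <S=[7], E=∅, C=[(λv. ((let p = 1 in ((λz. v) p)) + 8)) :: AP], D=∅>
t=3: <S=[clo(λv. ((let p = 1 in ((λz. v) p)) + 8), ∅) :: 7], E=∅, C=[AP], D=∅>
t=4: <S=∅, E={v↦7}, C=[((let p = 1 in ((λz. v) p)) + 8)], D=[(∅, ∅, ∅)]>
t=5: <S=∅, E={v↦7}, C=[(let p = 1 in ((λz. v) p)) :: 8 :: PRIM2(add)], D=[(∅, ∅, ∅)]>
t=6: <S=∅, E={v↦7}, C=[1 :: (λp. ((λz. v) p)) :: AP :: 8 :: PRIM2(add)], D=[(∅, ∅, ∅)]>
t=7: <S=[1], E={v↦7}, C=[(λp. ((λz. v) p)) :: AP :: 8 :: PRIM2(add)], D=[(∅, ∅, ∅)]>
t=8: <S=[clo(λp. ((λz. v) p), {v↦7}) :: 1], E={v↦7}, C=[AP :: 8 :: PRIM2(add)], D=[(∅, ∅, ∅)]>
t=9: <S=∅, E={p↦1, v↦7}, C=[((λz. v) p)], D=[(∅, {v↦7}, [8 :: PRIM2(add)]) :: (∅, ∅, ∅)]>
t=10: <S=∅, E={p↦1, v↦7}, C=[p :: (λz. v) :: AP], D=[(∅, {v↦7}, [8 :: PRIM2(add)]) :: (∅, ∅, ∅)]>
t=11: <S=[1], E={p↦1, v↦7}, C=[(λz. v) :: AP], D=[(∅, {v↦7}, [8 :: PRIM2(add)]) :: (∅, ∅, ∅)]>
t=12: <S=[clo(λz. v, {p↦1, v↦7}) :: 1], E={p↦1, v↦7}, C=[AP], D=[(∅, {v↦7}, [8 :: PRIM2(add)]) :: (∅, ∅, ∅)]>
t=13: <S=∅, E={z↦1, p↦1, v↦7}, C=[v], D=[(∅, {p↦1, v↦7}, ∅) :: (∅, {v↦7}, [8 :: PRIM2(add)]) :: (∅, ∅, ∅)]>
t=14: <S=[7], E={z↦1, p↦1, v↦7}, C=∅, D=[(∅, {p↦1, v↦7}, ∅) :: (∅, {v↦7}, [8 :: PRIM2(add)]) :: (∅, ∅, ∅)]>
t=15: <S=[7], E={p↦1, v↦7}, C=∅, D=[(∅, {v↦7}, [8 :: PRIM2(add)]) :: (∅, ∅, ∅)]>
t=16: <S=[7], E={v↦7}, C=[8 :: PRIM2(add)], D=[(∅, ∅, ∅)]>
t=17: <S=[8 :: 7], E={v↦7}, C=[PRIM2(add)], D=[(∅, ∅, ∅)]>
t=18: <S=[15], E={v↦7}, C=∅, D=[(∅, ∅, ∅)]>
t=19: <S=[15], E=∅, C=∅, D=∅>
→ final value 15

Answer: 15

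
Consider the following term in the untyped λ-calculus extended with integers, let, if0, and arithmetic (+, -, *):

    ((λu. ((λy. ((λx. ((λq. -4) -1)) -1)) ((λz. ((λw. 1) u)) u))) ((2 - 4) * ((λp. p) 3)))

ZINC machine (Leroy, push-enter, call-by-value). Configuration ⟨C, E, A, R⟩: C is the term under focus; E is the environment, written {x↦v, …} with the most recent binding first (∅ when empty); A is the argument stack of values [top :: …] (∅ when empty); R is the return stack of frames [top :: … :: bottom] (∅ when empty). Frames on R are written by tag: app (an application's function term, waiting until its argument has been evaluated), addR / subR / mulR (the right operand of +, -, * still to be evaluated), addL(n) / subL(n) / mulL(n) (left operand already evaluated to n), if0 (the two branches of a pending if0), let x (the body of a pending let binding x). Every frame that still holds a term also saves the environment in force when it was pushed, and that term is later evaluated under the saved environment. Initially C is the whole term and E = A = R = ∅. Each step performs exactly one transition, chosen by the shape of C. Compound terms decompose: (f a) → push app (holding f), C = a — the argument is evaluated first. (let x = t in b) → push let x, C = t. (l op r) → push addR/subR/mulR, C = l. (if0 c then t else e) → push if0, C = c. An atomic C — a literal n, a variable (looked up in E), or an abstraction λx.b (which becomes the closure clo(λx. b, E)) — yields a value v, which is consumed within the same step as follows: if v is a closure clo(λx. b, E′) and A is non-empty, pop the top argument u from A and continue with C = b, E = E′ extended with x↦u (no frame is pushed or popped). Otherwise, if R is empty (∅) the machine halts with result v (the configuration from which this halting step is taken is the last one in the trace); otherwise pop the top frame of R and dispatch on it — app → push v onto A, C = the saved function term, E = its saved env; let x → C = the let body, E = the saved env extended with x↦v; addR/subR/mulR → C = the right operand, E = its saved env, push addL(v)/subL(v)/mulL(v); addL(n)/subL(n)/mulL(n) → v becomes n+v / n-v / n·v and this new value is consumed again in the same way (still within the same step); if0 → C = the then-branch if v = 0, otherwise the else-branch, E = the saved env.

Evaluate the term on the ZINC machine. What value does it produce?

Answer: -4

Machine steps:
t=0: ⟨C=((λu. ((λy. ((λx. ((λq. -4) -1)) -1)) ((λz. ((λw. 1) u)) u))) ((2 - 4) * ((λp. p) 3))); E=∅; A=∅; R=∅⟩
t=1: ⟨C=((2 - 4) * ((λp. p) 3)); E=∅; A=∅; R=[app]⟩
t=2: ⟨C=(2 - 4); E=∅; A=∅; R=[mulR :: app]⟩
t=3: ⟨C=2; E=∅; A=∅; R=[subR :: mulR :: app]⟩
t=4: ⟨C=4; E=∅; A=∅; R=[subL(2) :: mulR :: app]⟩
t=5: ⟨C=((λp. p) 3); E=∅; A=∅; R=[mulL(-2) :: app]⟩
t=6: ⟨C=3; E=∅; A=∅; R=[app :: mulL(-2) :: app]⟩
t=7: ⟨C=(λp. p); E=∅; A=[3]; R=[mulL(-2) :: app]⟩
t=8: ⟨C=p; E={p↦3}; A=∅; R=[mulL(-2) :: app]⟩
t=9: ⟨C=(λu. ((λy. ((λx. ((λq. -4) -1)) -1)) ((λz. ((λw. 1) u)) u))); E=∅; A=[-6]; R=∅⟩
t=10: ⟨C=((λy. ((λx. ((λq. -4) -1)) -1)) ((λz. ((λw. 1) u)) u)); E={u↦-6}; A=∅; R=∅⟩
t=11: ⟨C=((λz. ((λw. 1) u)) u); E={u↦-6}; A=∅; R=[app]⟩
t=12: ⟨C=u; E={u↦-6}; A=∅; R=[app :: app]⟩
t=13: ⟨C=(λz. ((λw. 1) u)); E={u↦-6}; A=[-6]; R=[app]⟩
t=14: ⟨C=((λw. 1) u); E={z↦-6, u↦-6}; A=∅; R=[app]⟩
t=15: ⟨C=u; E={z↦-6, u↦-6}; A=∅; R=[app :: app]⟩
t=16: ⟨C=(λw. 1); E={z↦-6, u↦-6}; A=[-6]; R=[app]⟩
t=17: ⟨C=1; E={w↦-6, z↦-6, u↦-6}; A=∅; R=[app]⟩
t=18: ⟨C=(λy. ((λx. ((λq. -4) -1)) -1)); E={u↦-6}; A=[1]; R=∅⟩
t=19: ⟨C=((λx. ((λq. -4) -1)) -1); E={y↦1, u↦-6}; A=∅; R=∅⟩
t=20: ⟨C=-1; E={y↦1, u↦-6}; A=∅; R=[app]⟩
t=21: ⟨C=(λx. ((λq. -4) -1)); E={y↦1, u↦-6}; A=[-1]; R=∅⟩
t=22: ⟨C=((λq. -4) -1); E={x↦-1, y↦1, u↦-6}; A=∅; R=∅⟩
t=23: ⟨C=-1; E={x↦-1, y↦1, u↦-6}; A=∅; R=[app]⟩
t=24: ⟨C=(λq. -4); E={x↦-1, y↦1, u↦-6}; A=[-1]; R=∅⟩
t=25: ⟨C=-4; E={q↦-1, x↦-1, y↦1, u↦-6}; A=∅; R=∅⟩
→ final value -4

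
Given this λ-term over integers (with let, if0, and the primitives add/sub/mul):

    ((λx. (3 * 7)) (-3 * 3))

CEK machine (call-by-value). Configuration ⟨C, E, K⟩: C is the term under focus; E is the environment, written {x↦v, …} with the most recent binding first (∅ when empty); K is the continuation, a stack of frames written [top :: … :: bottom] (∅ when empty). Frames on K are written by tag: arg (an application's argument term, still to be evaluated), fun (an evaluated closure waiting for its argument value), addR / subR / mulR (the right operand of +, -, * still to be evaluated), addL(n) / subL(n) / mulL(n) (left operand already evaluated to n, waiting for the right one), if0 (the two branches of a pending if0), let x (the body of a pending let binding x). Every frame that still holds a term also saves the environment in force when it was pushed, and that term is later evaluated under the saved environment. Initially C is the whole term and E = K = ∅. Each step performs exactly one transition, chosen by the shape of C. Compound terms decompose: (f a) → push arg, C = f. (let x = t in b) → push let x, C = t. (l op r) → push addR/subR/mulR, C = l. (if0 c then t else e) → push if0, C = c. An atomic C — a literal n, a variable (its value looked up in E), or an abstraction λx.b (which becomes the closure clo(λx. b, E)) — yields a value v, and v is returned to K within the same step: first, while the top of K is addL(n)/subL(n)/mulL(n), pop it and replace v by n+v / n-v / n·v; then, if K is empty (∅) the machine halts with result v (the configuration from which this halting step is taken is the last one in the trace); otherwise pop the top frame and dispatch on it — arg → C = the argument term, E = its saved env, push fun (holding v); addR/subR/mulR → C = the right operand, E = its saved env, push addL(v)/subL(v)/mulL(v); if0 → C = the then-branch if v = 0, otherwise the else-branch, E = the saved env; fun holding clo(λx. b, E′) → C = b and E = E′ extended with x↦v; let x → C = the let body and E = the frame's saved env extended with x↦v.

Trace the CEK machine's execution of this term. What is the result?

Answer: 21

Execution trace:
t=0: ⟨C=((λx. (3 * 7)) (-3 * 3)); E=∅; K=∅⟩
t=1: ⟨C=(λx. (3 * 7)); E=∅; K=[arg]⟩
t=2: ⟨C=(-3 * 3); E=∅; K=[fun]⟩
t=3: ⟨C=-3; E=∅; K=[mulR :: fun]⟩
t=4: ⟨C=3; E=∅; K=[mulL(-3) :: fun]⟩
t=5: ⟨C=(3 * 7); E={x↦-9}; K=∅⟩
t=6: ⟨C=3; E={x↦-9}; K=[mulR]⟩
t=7: ⟨C=7; E={x↦-9}; K=[mulL(3)]⟩
→ final value 21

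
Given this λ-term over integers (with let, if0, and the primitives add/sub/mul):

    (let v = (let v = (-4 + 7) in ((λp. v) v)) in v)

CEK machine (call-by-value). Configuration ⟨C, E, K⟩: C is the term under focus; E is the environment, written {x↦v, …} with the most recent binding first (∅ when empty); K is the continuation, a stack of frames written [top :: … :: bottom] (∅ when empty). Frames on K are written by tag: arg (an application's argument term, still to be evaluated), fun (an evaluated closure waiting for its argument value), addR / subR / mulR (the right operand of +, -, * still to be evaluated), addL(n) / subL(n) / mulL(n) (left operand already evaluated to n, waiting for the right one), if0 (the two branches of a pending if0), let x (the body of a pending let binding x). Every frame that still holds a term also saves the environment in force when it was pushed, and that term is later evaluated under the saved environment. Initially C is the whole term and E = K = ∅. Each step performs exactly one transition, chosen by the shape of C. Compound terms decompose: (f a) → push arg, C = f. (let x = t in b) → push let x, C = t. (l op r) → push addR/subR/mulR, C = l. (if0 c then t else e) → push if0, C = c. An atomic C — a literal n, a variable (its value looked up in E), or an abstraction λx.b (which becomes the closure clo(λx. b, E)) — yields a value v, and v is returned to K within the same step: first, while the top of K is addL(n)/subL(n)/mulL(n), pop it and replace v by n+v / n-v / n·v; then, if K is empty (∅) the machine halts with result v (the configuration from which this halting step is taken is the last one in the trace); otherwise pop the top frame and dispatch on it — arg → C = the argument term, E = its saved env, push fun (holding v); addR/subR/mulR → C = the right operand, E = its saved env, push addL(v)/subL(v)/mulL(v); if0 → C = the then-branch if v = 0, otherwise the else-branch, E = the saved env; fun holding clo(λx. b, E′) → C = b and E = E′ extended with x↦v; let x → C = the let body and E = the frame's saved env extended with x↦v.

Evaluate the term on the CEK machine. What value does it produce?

Answer: 3

Machine steps:
step 0: [C=(let v = (let v = (-4 + 7) in ((λp. v) v)) in v) | E=∅ | K=∅]
step 1: [C=(let v = (-4 + 7) in ((λp. v) v)) | E=∅ | K=[let v]]
step 2: [C=(-4 + 7) | E=∅ | K=[let v :: let v]]
step 3: [C=-4 | E=∅ | K=[addR :: let v :: let v]]
step 4: [C=7 | E=∅ | K=[addL(-4) :: let v :: let v]]
step 5: [C=((λp. v) v) | E={v↦3} | K=[let v]]
step 6: [C=(λp. v) | E={v↦3} | K=[arg :: let v]]
step 7: [C=v | E={v↦3} | K=[fun :: let v]]
step 8: [C=v | E={p↦3, v↦3} | K=[let v]]
step 9: [C=v | E={v↦3} | K=∅]
→ final value 3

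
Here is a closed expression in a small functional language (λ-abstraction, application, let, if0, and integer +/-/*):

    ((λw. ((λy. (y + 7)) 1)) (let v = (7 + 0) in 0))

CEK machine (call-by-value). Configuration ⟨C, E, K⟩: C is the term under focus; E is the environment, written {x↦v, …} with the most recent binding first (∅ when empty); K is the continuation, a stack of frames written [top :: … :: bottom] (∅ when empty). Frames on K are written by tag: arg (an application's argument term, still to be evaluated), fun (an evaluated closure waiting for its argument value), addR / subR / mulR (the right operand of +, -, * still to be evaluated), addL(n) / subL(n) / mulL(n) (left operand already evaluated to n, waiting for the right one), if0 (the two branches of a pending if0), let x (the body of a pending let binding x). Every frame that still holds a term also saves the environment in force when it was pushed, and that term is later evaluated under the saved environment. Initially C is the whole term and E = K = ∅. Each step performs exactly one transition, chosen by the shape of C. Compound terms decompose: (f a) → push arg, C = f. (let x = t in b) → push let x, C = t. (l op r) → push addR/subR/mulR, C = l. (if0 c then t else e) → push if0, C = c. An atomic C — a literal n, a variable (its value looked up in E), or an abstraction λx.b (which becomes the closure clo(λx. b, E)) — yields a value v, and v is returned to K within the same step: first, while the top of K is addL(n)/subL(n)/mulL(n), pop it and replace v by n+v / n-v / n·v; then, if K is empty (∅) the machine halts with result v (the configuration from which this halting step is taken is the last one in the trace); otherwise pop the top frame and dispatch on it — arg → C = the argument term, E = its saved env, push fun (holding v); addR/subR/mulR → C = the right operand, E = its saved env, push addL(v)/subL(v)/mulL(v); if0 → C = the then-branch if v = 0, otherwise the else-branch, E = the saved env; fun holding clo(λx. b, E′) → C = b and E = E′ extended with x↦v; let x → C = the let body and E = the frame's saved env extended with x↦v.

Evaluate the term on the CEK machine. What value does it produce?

0. ⟨C=((λw. ((λy. (y + 7)) 1)) (let v = (7 + 0) in 0)); E=∅; K=∅⟩
1. ⟨C=(λw. ((λy. (y + 7)) 1)); E=∅; K=[arg]⟩
2. ⟨C=(let v = (7 + 0) in 0); E=∅; K=[fun]⟩
3. ⟨C=(7 + 0); E=∅; K=[let v :: fun]⟩
4. ⟨C=7; E=∅; K=[addR :: let v :: fun]⟩
5. ⟨C=0; E=∅; K=[addL(7) :: let v :: fun]⟩
6. ⟨C=0; E={v↦7}; K=[fun]⟩
7. ⟨C=((λy. (y + 7)) 1); E={w↦0}; K=∅⟩
8. ⟨C=(λy. (y + 7)); E={w↦0}; K=[arg]⟩
9. ⟨C=1; E={w↦0}; K=[fun]⟩
10. ⟨C=(y + 7); E={y↦1, w↦0}; K=∅⟩
11. ⟨C=y; E={y↦1, w↦0}; K=[addR]⟩
12. ⟨C=7; E={y↦1, w↦0}; K=[addL(1)]⟩
→ final value 8

Answer: 8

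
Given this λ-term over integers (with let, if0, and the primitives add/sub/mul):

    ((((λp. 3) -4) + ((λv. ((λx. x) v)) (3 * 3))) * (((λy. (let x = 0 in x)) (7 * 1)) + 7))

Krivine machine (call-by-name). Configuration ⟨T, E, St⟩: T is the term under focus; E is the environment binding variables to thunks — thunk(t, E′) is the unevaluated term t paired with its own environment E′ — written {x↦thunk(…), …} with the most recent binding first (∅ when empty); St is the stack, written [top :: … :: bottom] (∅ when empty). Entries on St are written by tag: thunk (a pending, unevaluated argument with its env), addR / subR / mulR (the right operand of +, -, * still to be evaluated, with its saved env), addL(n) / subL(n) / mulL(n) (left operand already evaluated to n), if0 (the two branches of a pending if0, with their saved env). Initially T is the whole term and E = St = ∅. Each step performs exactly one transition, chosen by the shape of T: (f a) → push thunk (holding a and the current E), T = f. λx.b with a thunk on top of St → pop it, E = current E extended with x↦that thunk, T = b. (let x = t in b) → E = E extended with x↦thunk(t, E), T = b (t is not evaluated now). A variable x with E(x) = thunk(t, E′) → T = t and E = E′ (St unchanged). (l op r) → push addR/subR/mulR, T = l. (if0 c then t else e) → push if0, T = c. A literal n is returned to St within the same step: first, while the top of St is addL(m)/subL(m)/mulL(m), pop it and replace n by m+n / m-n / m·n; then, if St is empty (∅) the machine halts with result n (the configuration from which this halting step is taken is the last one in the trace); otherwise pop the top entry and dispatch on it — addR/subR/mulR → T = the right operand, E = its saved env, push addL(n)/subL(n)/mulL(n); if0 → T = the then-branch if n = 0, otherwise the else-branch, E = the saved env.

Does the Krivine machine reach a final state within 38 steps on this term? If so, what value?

step 0: <T=((((λp. 3) -4) + ((λv. ((λx. x) v)) (3 * 3))) * (((λy. (let x = 0 in x)) (7 * 1)) + 7)), E=∅, St=∅>
step 1: <T=(((λp. 3) -4) + ((λv. ((λx. x) v)) (3 * 3))), E=∅, St=[mulR]>
step 2: <T=((λp. 3) -4), E=∅, St=[addR :: mulR]>
step 3: <T=(λp. 3), E=∅, St=[thunk :: addR :: mulR]>
step 4: <T=3, E={p↦thunk(-4, ∅)}, St=[addR :: mulR]>
step 5: <T=((λv. ((λx. x) v)) (3 * 3)), E=∅, St=[addL(3) :: mulR]>
step 6: <T=(λv. ((λx. x) v)), E=∅, St=[thunk :: addL(3) :: mulR]>
step 7: <T=((λx. x) v), E={v↦thunk((3 * 3), ∅)}, St=[addL(3) :: mulR]>
step 8: <T=(λx. x), E={v↦thunk((3 * 3), ∅)}, St=[thunk :: addL(3) :: mulR]>
step 9: <T=x, E={x↦thunk(v, {v↦thunk((3 * 3), ∅)}), v↦thunk((3 * 3), ∅)}, St=[addL(3) :: mulR]>
step 10: <T=v, E={v↦thunk((3 * 3), ∅)}, St=[addL(3) :: mulR]>
step 11: <T=(3 * 3), E=∅, St=[addL(3) :: mulR]>
step 12: <T=3, E=∅, St=[mulR :: addL(3) :: mulR]>
step 13: <T=3, E=∅, St=[mulL(3) :: addL(3) :: mulR]>
step 14: <T=(((λy. (let x = 0 in x)) (7 * 1)) + 7), E=∅, St=[mulL(12)]>
step 15: <T=((λy. (let x = 0 in x)) (7 * 1)), E=∅, St=[addR :: mulL(12)]>
step 16: <T=(λy. (let x = 0 in x)), E=∅, St=[thunk :: addR :: mulL(12)]>
step 17: <T=(let x = 0 in x), E={y↦thunk((7 * 1), ∅)}, St=[addR :: mulL(12)]>
step 18: <T=x, E={x↦thunk(0, {y↦thunk((7 * 1), ∅)}), y↦thunk((7 * 1), ∅)}, St=[addR :: mulL(12)]>
step 19: <T=0, E={y↦thunk((7 * 1), ∅)}, St=[addR :: mulL(12)]>
step 20: <T=7, E=∅, St=[addL(0) :: mulL(12)]>
→ final value 84

Answer: 84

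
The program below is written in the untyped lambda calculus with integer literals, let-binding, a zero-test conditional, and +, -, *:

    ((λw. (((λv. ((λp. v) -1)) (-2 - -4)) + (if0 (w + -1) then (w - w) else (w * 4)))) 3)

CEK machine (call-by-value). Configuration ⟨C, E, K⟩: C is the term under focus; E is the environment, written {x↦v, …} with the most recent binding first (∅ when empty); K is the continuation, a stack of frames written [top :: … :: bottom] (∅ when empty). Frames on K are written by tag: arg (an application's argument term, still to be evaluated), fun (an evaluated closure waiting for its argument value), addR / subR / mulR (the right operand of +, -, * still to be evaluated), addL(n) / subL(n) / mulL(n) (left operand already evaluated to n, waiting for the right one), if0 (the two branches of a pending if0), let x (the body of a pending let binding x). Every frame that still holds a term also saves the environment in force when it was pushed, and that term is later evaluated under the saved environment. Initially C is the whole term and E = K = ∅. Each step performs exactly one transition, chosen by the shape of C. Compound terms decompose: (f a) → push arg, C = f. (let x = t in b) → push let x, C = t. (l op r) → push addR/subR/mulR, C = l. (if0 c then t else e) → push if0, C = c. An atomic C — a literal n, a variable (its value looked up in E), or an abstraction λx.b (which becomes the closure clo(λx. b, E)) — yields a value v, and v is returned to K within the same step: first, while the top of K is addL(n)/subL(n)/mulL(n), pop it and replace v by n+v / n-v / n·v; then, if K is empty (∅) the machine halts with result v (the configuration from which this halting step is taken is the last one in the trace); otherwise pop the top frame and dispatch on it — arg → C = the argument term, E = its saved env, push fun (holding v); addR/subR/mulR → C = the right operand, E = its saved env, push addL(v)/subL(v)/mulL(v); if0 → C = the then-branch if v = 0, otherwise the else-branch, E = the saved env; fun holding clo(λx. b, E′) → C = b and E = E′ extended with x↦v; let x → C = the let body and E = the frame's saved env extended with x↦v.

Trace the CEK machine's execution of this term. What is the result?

Answer: 14

Execution trace:
step 0: ⟨C=((λw. (((λv. ((λp. v) -1)) (-2 - -4)) + (if0 (w + -1) then (w - w) else (w * 4)))) 3); E=∅; K=∅⟩
step 1: ⟨C=(λw. (((λv. ((λp. v) -1)) (-2 - -4)) + (if0 (w + -1) then (w - w) else (w * 4)))); E=∅; K=[arg]⟩
step 2: ⟨C=3; E=∅; K=[fun]⟩
step 3: ⟨C=(((λv. ((λp. v) -1)) (-2 - -4)) + (if0 (w + -1) then (w - w) else (w * 4))); E={w↦3}; K=∅⟩
step 4: ⟨C=((λv. ((λp. v) -1)) (-2 - -4)); E={w↦3}; K=[addR]⟩
step 5: ⟨C=(λv. ((λp. v) -1)); E={w↦3}; K=[arg :: addR]⟩
step 6: ⟨C=(-2 - -4); E={w↦3}; K=[fun :: addR]⟩
step 7: ⟨C=-2; E={w↦3}; K=[subR :: fun :: addR]⟩
step 8: ⟨C=-4; E={w↦3}; K=[subL(-2) :: fun :: addR]⟩
step 9: ⟨C=((λp. v) -1); E={v↦2, w↦3}; K=[addR]⟩
step 10: ⟨C=(λp. v); E={v↦2, w↦3}; K=[arg :: addR]⟩
step 11: ⟨C=-1; E={v↦2, w↦3}; K=[fun :: addR]⟩
step 12: ⟨C=v; E={p↦-1, v↦2, w↦3}; K=[addR]⟩
step 13: ⟨C=(if0 (w + -1) then (w - w) else (w * 4)); E={w↦3}; K=[addL(2)]⟩
step 14: ⟨C=(w + -1); E={w↦3}; K=[if0 :: addL(2)]⟩
step 15: ⟨C=w; E={w↦3}; K=[addR :: if0 :: addL(2)]⟩
step 16: ⟨C=-1; E={w↦3}; K=[addL(3) :: if0 :: addL(2)]⟩
step 17: ⟨C=(w * 4); E={w↦3}; K=[addL(2)]⟩
step 18: ⟨C=w; E={w↦3}; K=[mulR :: addL(2)]⟩
step 19: ⟨C=4; E={w↦3}; K=[mulL(3) :: addL(2)]⟩
→ final value 14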